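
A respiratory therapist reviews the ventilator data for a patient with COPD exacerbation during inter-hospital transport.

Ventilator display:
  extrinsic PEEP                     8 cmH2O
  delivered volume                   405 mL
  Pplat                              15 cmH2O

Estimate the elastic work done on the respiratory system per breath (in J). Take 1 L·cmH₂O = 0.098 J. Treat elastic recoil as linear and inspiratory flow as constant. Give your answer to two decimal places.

Elastic work ≈ ½ × (Pplat − PEEP) × Vt = 0.5 × (15 − 8) × 0.405 L = 0.5 × 7.0 × 0.405 = 1.418 L·cmH2O.
× 0.098 J/(L·cmH2O) → 0.139 J.

0.14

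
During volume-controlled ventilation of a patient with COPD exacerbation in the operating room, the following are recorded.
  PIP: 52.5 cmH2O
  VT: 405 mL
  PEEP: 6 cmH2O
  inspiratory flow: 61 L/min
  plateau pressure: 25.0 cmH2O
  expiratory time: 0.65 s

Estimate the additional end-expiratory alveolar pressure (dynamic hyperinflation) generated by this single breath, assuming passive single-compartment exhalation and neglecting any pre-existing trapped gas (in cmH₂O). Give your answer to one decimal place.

Flow: 61 L/min ÷ 60 = 1.0167 L/s.
R = (PIP − Pplat)/V̇ = (52.5 − 25.0) / 1.0167 = 27.5/1.0167 = 27.048 cmH2O·s/L.
C = Vt/(Pplat − PEEP) = 405.0 / (25.0 − 6) = 405.0/19.0 = 21.316 mL/cmH2O.
τ = R × C = 27.048 × 0.02132 L/cmH2O = 0.5767 s.
Fraction remaining = e^(−Te/τ) = e^(−0.65/0.5767) = 0.324; trapped volume = 405.0 × 0.324 = 131.22 mL.
Additional alveolar pressure from trapping ≈ V_trapped / C = 131.22 / 21.316 = 6.156 cmH2O.

6.2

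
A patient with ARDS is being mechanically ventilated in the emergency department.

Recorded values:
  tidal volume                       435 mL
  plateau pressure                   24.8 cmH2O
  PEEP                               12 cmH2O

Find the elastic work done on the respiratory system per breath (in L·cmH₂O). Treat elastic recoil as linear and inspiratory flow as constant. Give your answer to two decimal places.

Elastic work ≈ ½ × (Pplat − PEEP) × Vt = 0.5 × (24.8 − 12) × 0.435 L = 0.5 × 12.8 × 0.435 = 2.784 L·cmH2O.

2.78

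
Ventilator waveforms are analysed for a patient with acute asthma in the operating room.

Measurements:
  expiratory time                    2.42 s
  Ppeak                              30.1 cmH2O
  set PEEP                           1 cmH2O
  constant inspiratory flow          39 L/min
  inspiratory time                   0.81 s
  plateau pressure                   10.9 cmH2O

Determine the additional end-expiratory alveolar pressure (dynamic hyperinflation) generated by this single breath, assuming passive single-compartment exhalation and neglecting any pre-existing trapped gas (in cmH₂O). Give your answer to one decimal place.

Flow: 39 L/min ÷ 60 = 0.65 L/s.
Vt = flow × Ti = 0.65 L/s × 0.81 s × 1000 mL/L = 526.5 mL.
R = (PIP − Pplat)/V̇ = (30.1 − 10.9) / 0.65 = 19.2/0.65 = 29.538 cmH2O·s/L.
C = Vt/(Pplat − PEEP) = 526.5 / (10.9 − 1) = 526.5/9.9 = 53.182 mL/cmH2O.
τ = R × C = 29.538 × 0.05318 L/cmH2O = 1.571 s.
Fraction remaining = e^(−Te/τ) = e^(−2.42/1.571) = 0.2143; trapped volume = 526.5 × 0.2143 = 112.83 mL.
Additional alveolar pressure from trapping ≈ V_trapped / C = 112.83 / 53.182 = 2.122 cmH2O.

2.1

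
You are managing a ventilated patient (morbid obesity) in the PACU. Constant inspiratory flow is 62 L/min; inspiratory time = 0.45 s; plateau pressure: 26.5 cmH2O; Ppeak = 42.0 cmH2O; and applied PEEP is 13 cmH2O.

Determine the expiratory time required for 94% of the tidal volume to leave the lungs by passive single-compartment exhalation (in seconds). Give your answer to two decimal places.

1.45

Flow: 62 L/min ÷ 60 = 1.0333 L/s.
Vt = flow × Ti = 1.0333 L/s × 0.45 s × 1000 mL/L = 464.99 mL.
R = (PIP − Pplat)/V̇ = (42.0 − 26.5) / 1.0333 = 15.5/1.0333 = 15.0 cmH2O·s/L.
C = Vt/(Pplat − PEEP) = 464.99 / (26.5 − 13) = 464.99/13.5 = 34.444 mL/cmH2O.
τ = R × C = 15.0 × 0.03444 L/cmH2O = 0.5166 s.
t = −τ·ln(1 − 0.94) = −0.5166·ln(0.06) = 1.453 s.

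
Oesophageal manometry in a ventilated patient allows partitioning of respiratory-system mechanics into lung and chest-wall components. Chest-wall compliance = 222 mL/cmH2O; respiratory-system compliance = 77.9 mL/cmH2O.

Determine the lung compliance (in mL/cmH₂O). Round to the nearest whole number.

120

1/CL = 1/Crs − 1/Ccw.
1/CL = 1/77.9 − 1/222 = 0.008332.
CL = 120.02 mL/cmH2O.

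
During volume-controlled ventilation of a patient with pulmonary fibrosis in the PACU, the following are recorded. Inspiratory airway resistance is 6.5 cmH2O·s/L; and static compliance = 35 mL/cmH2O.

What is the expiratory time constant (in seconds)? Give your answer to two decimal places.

τ = R × C = 6.5 × 35 mL/cmH2O = 6.5 × 0.035 L/cmH2O = 0.2275 s.

0.23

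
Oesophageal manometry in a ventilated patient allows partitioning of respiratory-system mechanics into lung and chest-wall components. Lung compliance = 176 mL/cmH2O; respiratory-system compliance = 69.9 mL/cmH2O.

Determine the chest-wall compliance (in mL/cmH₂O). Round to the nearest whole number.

1/Ccw = 1/Crs − 1/CL.
1/Ccw = 1/69.9 − 1/176 = 0.008624.
Ccw = 115.96 mL/cmH2O.

116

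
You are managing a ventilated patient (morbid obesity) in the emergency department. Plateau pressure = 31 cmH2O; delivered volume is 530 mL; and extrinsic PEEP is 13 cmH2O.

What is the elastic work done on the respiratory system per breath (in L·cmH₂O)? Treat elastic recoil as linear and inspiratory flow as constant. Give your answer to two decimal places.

4.77

Elastic work ≈ ½ × (Pplat − PEEP) × Vt = 0.5 × (31 − 13) × 0.530 L = 0.5 × 18.0 × 0.530 = 4.77 L·cmH2O.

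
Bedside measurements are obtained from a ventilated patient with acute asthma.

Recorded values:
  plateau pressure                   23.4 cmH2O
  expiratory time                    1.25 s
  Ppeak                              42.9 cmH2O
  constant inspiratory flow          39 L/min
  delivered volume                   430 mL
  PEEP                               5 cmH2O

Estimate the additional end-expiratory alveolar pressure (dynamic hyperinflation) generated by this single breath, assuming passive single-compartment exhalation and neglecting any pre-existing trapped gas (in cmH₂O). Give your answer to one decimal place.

Flow: 39 L/min ÷ 60 = 0.65 L/s.
R = (PIP − Pplat)/V̇ = (42.9 − 23.4) / 0.65 = 19.5/0.65 = 30.0 cmH2O·s/L.
C = Vt/(Pplat − PEEP) = 430.0 / (23.4 − 5) = 430.0/18.4 = 23.37 mL/cmH2O.
τ = R × C = 30.0 × 0.02337 L/cmH2O = 0.7011 s.
Fraction remaining = e^(−Te/τ) = e^(−1.25/0.7011) = 0.1681; trapped volume = 430.0 × 0.1681 = 72.283 mL.
Additional alveolar pressure from trapping ≈ V_trapped / C = 72.283 / 23.37 = 3.093 cmH2O.

3.1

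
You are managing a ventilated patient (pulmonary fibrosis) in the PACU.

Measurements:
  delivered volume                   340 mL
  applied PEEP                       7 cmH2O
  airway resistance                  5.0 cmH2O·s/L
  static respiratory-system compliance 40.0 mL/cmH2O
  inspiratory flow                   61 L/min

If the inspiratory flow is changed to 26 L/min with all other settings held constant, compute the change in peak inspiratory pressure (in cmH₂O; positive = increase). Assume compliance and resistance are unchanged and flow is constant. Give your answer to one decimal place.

Flow: 61 L/min ÷ 60 = 1.0167 L/s.
New flow: 26 L/min ÷ 60 = 0.4333 L/s.
PIP = Vt/C + R·V̇ + PEEP (constant-flow equation of motion).
Only the resistive term changes: ΔPIP = R × ΔV̇ = 5.0 × (0.4333 − 1.0167) = 5.0 × -0.5834 = -2.917 cmH2O.

-2.9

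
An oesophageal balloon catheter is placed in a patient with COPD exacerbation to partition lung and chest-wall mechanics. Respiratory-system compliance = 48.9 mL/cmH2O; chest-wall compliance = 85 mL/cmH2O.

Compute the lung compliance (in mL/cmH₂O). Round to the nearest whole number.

1/CL = 1/Crs − 1/Ccw.
1/CL = 1/48.9 − 1/85 = 0.008685.
CL = 115.14 mL/cmH2O.

115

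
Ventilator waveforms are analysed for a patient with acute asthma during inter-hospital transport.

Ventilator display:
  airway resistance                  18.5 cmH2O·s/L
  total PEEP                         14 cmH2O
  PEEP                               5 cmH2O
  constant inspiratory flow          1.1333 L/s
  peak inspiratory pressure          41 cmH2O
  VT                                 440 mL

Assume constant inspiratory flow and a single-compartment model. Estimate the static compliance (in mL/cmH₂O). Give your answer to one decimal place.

Total PEEP = 14 cmH2O (set 5 + intrinsic 9); this is the baseline alveolar pressure.
Equation of motion (constant flow): PIP = Vt/C + R·V̇ + PEEP.
Vt/C = PIP − R·V̇ − PEEP = 41 − 18.5×1.1333 − 14 = 41 − 20.966 − 14 = 6.034 cmH2O.
C = Vt / 6.034 = 440 / 6.034 = 72.92 mL/cmH2O.

72.9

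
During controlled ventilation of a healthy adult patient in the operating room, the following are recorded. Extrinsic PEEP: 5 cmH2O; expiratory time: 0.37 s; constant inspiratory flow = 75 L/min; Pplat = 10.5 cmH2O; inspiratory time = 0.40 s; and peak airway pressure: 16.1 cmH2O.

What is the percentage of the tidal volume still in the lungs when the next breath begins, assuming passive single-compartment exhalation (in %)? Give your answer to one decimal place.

Flow: 75 L/min ÷ 60 = 1.25 L/s.
Vt = flow × Ti = 1.25 L/s × 0.40 s × 1000 mL/L = 500.0 mL.
R = (PIP − Pplat)/V̇ = (16.1 − 10.5) / 1.25 = 5.6/1.25 = 4.48 cmH2O·s/L.
C = Vt/(Pplat − PEEP) = 500.0 / (10.5 − 5) = 500.0/5.5 = 90.909 mL/cmH2O.
τ = R × C = 4.48 × 0.09091 L/cmH2O = 0.4073 s.
Fraction remaining at end-expiration = e^(−Te/τ) = e^(−0.37/0.4073) = 0.4032 → 40.32%.

40.3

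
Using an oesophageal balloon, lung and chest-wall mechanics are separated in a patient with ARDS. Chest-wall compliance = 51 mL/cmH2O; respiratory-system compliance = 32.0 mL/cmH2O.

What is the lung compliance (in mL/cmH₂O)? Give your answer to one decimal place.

85.9

1/CL = 1/Crs − 1/Ccw.
1/CL = 1/32.0 − 1/51 = 0.01164.
CL = 85.911 mL/cmH2O.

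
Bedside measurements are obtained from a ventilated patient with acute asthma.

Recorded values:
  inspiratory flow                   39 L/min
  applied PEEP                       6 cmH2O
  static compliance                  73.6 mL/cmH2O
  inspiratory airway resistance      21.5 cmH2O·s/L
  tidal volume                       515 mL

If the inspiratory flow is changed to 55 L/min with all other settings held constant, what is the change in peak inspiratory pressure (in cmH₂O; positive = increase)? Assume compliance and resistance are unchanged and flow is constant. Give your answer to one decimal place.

Flow: 39 L/min ÷ 60 = 0.65 L/s.
New flow: 55 L/min ÷ 60 = 0.9167 L/s.
PIP = Vt/C + R·V̇ + PEEP (constant-flow equation of motion).
Only the resistive term changes: ΔPIP = R × ΔV̇ = 21.5 × (0.9167 − 0.65) = 21.5 × 0.2667 = 5.734 cmH2O.

5.7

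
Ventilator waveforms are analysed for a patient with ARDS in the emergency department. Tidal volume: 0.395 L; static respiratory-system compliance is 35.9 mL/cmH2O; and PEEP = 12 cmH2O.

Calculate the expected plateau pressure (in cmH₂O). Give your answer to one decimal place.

23.0

Pplat = PEEP + Vt / Cstat = 12 + 395 / 35.9 = 12 + 11.003 = 23.003 cmH2O.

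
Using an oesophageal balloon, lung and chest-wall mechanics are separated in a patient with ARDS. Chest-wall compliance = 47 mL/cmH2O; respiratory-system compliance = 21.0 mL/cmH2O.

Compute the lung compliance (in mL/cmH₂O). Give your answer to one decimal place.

1/CL = 1/Crs − 1/Ccw.
1/CL = 1/21.0 − 1/47 = 0.02634.
CL = 37.965 mL/cmH2O.

38.0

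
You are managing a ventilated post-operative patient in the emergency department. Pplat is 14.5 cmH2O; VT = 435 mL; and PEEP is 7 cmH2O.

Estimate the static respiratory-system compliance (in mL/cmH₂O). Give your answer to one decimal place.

58.0

Cstat = Vt / (Pplat − PEEP) = 435 / (14.5 − 7) = 435 / 7.5 = 58.0 mL/cmH2O.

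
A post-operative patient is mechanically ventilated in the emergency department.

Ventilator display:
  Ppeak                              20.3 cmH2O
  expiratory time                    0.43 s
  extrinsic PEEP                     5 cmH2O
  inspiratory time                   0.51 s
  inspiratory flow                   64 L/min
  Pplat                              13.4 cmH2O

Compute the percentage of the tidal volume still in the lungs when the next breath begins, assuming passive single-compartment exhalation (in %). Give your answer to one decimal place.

35.8

Flow: 64 L/min ÷ 60 = 1.0667 L/s.
Vt = flow × Ti = 1.0667 L/s × 0.51 s × 1000 mL/L = 544.02 mL.
R = (PIP − Pplat)/V̇ = (20.3 − 13.4) / 1.0667 = 6.9/1.0667 = 6.469 cmH2O·s/L.
C = Vt/(Pplat − PEEP) = 544.02 / (13.4 − 5) = 544.02/8.4 = 64.764 mL/cmH2O.
τ = R × C = 6.469 × 0.06476 L/cmH2O = 0.4189 s.
Fraction remaining at end-expiration = e^(−Te/τ) = e^(−0.43/0.4189) = 0.3583 → 35.83%.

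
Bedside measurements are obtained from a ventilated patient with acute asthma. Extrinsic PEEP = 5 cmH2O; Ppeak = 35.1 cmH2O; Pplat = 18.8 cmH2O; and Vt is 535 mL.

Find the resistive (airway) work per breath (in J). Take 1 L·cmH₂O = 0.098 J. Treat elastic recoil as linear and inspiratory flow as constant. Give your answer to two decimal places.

0.85

With constant inspiratory flow the resistive pressure is constant at PIP − Pplat = 35.1 − 18.8 = 16.3 cmH2O, so resistive work = 16.3 × 0.535 = 8.721 L·cmH2O.
× 0.098 J/(L·cmH2O) → 0.8547 J.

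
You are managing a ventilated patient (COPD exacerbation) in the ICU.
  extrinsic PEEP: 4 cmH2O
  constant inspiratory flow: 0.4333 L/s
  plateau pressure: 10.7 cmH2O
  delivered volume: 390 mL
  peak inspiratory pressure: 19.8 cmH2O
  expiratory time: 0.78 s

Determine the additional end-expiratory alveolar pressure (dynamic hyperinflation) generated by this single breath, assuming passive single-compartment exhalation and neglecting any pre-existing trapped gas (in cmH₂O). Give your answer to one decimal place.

3.5

R = (PIP − Pplat)/V̇ = (19.8 − 10.7) / 0.4333 = 9.1/0.4333 = 21.002 cmH2O·s/L.
C = Vt/(Pplat − PEEP) = 390.0 / (10.7 − 4) = 390.0/6.7 = 58.209 mL/cmH2O.
τ = R × C = 21.002 × 0.05821 L/cmH2O = 1.223 s.
Fraction remaining = e^(−Te/τ) = e^(−0.78/1.223) = 0.5285; trapped volume = 390.0 × 0.5285 = 206.12 mL.
Additional alveolar pressure from trapping ≈ V_trapped / C = 206.12 / 58.209 = 3.541 cmH2O.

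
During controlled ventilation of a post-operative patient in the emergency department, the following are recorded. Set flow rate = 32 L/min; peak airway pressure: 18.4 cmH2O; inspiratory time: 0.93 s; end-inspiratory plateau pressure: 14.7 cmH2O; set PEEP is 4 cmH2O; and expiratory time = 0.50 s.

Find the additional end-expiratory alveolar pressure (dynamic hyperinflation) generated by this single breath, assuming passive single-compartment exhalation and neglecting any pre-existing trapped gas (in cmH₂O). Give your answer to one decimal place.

Flow: 32 L/min ÷ 60 = 0.5333 L/s.
Vt = flow × Ti = 0.5333 L/s × 0.93 s × 1000 mL/L = 495.97 mL.
R = (PIP − Pplat)/V̇ = (18.4 − 14.7) / 0.5333 = 3.7/0.5333 = 6.938 cmH2O·s/L.
C = Vt/(Pplat − PEEP) = 495.97 / (14.7 − 4) = 495.97/10.7 = 46.352 mL/cmH2O.
τ = R × C = 6.938 × 0.04635 L/cmH2O = 0.3216 s.
Fraction remaining = e^(−Te/τ) = e^(−0.50/0.3216) = 0.2112; trapped volume = 495.97 × 0.2112 = 104.75 mL.
Additional alveolar pressure from trapping ≈ V_trapped / C = 104.75 / 46.352 = 2.26 cmH2O.

2.3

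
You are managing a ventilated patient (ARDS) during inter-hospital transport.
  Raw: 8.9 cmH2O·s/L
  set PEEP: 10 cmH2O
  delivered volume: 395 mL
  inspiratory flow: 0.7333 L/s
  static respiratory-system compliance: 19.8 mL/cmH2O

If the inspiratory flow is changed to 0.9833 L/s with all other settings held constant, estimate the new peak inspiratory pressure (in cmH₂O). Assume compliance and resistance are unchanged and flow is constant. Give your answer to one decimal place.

PIP = Vt/C + R·V̇ + PEEP (constant-flow equation of motion).
Only the resistive term changes: ΔPIP = R × ΔV̇ = 8.9 × (0.9833 − 0.7333) = 8.9 × 0.25 = 2.225 cmH2O.
Original PIP = 395/19.8 + 8.9×0.7333 + 10 = 36.476 cmH2O; new PIP = 36.476 + (2.225) = 38.701 cmH2O.

38.7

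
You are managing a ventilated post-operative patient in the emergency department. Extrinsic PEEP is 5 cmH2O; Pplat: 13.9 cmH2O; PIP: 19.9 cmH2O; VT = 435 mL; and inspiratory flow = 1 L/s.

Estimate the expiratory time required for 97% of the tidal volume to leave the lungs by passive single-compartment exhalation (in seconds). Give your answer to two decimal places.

R = (PIP − Pplat)/V̇ = (19.9 − 13.9) / 1 = 6.0/1 = 6.0 cmH2O·s/L.
C = Vt/(Pplat − PEEP) = 435.0 / (13.9 − 5) = 435.0/8.9 = 48.876 mL/cmH2O.
τ = R × C = 6.0 × 0.04888 L/cmH2O = 0.2933 s.
t = −τ·ln(1 − 0.97) = −0.2933·ln(0.03) = 1.028 s.

1.03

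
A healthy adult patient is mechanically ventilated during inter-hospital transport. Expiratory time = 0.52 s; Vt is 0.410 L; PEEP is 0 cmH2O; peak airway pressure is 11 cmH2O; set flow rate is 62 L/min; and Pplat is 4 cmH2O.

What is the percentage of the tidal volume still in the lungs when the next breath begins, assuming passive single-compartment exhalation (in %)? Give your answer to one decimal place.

Flow: 62 L/min ÷ 60 = 1.0333 L/s.
R = (PIP − Pplat)/V̇ = (11 − 4) / 1.0333 = 7.0/1.0333 = 6.774 cmH2O·s/L.
C = Vt/(Pplat − PEEP) = 410.0 / (4 − 0) = 410.0/4.0 = 102.5 mL/cmH2O.
τ = R × C = 6.774 × 0.1025 L/cmH2O = 0.6943 s.
Fraction remaining at end-expiration = e^(−Te/τ) = e^(−0.52/0.6943) = 0.4729 → 47.29%.

47.3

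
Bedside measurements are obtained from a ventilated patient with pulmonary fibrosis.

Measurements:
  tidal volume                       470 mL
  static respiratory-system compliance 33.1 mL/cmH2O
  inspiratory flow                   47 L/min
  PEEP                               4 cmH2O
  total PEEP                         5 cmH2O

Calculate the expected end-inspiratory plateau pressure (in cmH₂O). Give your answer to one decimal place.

19.2

End-expiratory occlusion gives total PEEP = 5 cmH2O (intrinsic PEEP = 5 − 4 = 1). Use total PEEP for the elastic gradient.
Pplat = PEEPtotal + Vt / Cstat = 5 + 470 / 33.1 = 5 + 14.199 = 19.199 cmH2O.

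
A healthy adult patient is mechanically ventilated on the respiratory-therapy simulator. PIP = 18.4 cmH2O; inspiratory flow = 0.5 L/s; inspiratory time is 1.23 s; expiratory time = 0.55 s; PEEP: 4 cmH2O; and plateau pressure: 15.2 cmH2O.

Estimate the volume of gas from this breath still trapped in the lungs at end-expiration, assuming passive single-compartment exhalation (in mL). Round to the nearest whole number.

129

Vt = flow × Ti = 0.5 L/s × 1.23 s × 1000 mL/L = 615.0 mL.
R = (PIP − Pplat)/V̇ = (18.4 − 15.2) / 0.5 = 3.2/0.5 = 6.4 cmH2O·s/L.
C = Vt/(Pplat − PEEP) = 615.0 / (15.2 − 4) = 615.0/11.2 = 54.911 mL/cmH2O.
τ = R × C = 6.4 × 0.05491 L/cmH2O = 0.3514 s.
Fraction remaining = e^(−Te/τ) = e^(−0.55/0.3514) = 0.2091.
Trapped volume = 615.0 × 0.2091 = 128.6 mL.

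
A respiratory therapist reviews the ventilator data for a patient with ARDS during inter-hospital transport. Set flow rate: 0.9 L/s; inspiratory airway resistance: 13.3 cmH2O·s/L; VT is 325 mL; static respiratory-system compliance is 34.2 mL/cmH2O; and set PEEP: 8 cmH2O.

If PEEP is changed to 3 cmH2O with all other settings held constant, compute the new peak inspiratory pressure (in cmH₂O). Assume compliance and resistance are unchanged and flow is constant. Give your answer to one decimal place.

PIP = Vt/C + R·V̇ + PEEP (constant-flow equation of motion).
Only the baseline term changes: ΔPIP = ΔPEEP = 3 − 8 = -5.0 cmH2O.
Original PIP = 325/34.2 + 13.3×0.9 + 8 = 29.473 cmH2O; new PIP = 29.473 + (-5.0) = 24.473 cmH2O.

24.5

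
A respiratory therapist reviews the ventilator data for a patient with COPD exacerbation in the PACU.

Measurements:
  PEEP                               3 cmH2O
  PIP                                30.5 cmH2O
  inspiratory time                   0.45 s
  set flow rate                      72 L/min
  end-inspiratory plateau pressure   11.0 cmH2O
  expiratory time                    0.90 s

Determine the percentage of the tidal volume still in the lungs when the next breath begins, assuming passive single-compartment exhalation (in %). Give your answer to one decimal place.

44.0

Flow: 72 L/min ÷ 60 = 1.2 L/s.
Vt = flow × Ti = 1.2 L/s × 0.45 s × 1000 mL/L = 540.0 mL.
R = (PIP − Pplat)/V̇ = (30.5 − 11.0) / 1.2 = 19.5/1.2 = 16.25 cmH2O·s/L.
C = Vt/(Pplat − PEEP) = 540.0 / (11.0 − 3) = 540.0/8.0 = 67.5 mL/cmH2O.
τ = R × C = 16.25 × 0.0675 L/cmH2O = 1.097 s.
Fraction remaining at end-expiration = e^(−Te/τ) = e^(−0.90/1.097) = 0.4402 → 44.02%.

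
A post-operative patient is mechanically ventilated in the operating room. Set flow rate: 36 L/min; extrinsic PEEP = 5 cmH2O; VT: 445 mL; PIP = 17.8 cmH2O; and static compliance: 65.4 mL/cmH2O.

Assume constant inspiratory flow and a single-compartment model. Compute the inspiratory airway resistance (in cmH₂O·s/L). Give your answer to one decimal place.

10.0

Flow: 36 L/min ÷ 60 = 0.6 L/s.
Equation of motion (constant flow): PIP = Vt/C + R·V̇ + PEEP.
R·V̇ = PIP − Vt/C − PEEP = 17.8 − 445/65.4 − 5 = 17.8 − 6.804 − 5 = 5.996 cmH2O.
R = 5.996 / 0.6 = 9.993 cmH2O·s/L.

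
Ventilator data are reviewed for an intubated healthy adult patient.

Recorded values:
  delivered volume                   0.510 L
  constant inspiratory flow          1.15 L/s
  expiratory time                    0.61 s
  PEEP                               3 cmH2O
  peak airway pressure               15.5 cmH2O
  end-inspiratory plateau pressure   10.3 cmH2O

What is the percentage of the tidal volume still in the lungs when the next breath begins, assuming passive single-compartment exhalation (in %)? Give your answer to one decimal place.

14.5

R = (PIP − Pplat)/V̇ = (15.5 − 10.3) / 1.15 = 5.2/1.15 = 4.522 cmH2O·s/L.
C = Vt/(Pplat − PEEP) = 510.0 / (10.3 − 3) = 510.0/7.3 = 69.863 mL/cmH2O.
τ = R × C = 4.522 × 0.06986 L/cmH2O = 0.3159 s.
Fraction remaining at end-expiration = e^(−Te/τ) = e^(−0.61/0.3159) = 0.145 → 14.5%.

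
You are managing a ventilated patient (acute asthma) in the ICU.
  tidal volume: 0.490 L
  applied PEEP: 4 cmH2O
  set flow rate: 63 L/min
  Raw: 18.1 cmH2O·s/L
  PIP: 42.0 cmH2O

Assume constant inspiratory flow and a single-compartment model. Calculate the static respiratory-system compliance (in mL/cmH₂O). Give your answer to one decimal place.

Flow: 63 L/min ÷ 60 = 1.05 L/s.
Equation of motion (constant flow): PIP = Vt/C + R·V̇ + PEEP.
Vt/C = PIP − R·V̇ − PEEP = 42.0 − 18.1×1.05 − 4 = 42.0 − 19.005 − 4 = 18.995 cmH2O.
C = Vt / 18.995 = 490 / 18.995 = 25.796 mL/cmH2O.

25.8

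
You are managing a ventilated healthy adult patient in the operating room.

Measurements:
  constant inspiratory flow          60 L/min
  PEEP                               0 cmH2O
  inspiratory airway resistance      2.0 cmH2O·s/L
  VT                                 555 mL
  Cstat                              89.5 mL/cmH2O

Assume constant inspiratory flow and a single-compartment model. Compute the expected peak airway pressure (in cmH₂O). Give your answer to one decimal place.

8.2

Flow: 60 L/min ÷ 60 = 1 L/s.
Equation of motion (constant flow): PIP = Vt/C + R·V̇ + PEEP.
PIP = 555/89.5 + 2.0×1 + 0 = 6.201 + 2.0 + 0 = 8.201 cmH2O.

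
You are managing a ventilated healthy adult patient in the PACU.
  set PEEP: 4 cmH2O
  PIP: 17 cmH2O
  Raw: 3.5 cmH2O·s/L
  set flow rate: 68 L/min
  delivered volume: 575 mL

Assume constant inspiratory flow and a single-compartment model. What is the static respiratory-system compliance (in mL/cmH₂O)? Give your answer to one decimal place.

63.7

Flow: 68 L/min ÷ 60 = 1.1333 L/s.
Equation of motion (constant flow): PIP = Vt/C + R·V̇ + PEEP.
Vt/C = PIP − R·V̇ − PEEP = 17 − 3.5×1.1333 − 4 = 17 − 3.967 − 4 = 9.033 cmH2O.
C = Vt / 9.033 = 575 / 9.033 = 63.655 mL/cmH2O.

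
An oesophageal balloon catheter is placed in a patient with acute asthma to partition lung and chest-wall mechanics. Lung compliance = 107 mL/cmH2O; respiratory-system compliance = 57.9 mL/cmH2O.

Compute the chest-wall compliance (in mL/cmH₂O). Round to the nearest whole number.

1/Ccw = 1/Crs − 1/CL.
1/Ccw = 1/57.9 − 1/107 = 0.007925.
Ccw = 126.18 mL/cmH2O.

126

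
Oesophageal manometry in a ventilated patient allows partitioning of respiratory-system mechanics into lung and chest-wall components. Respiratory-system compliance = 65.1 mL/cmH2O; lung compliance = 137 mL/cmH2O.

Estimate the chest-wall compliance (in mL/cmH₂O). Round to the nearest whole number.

1/Ccw = 1/Crs − 1/CL.
1/Ccw = 1/65.1 − 1/137 = 0.008062.
Ccw = 124.04 mL/cmH2O.

124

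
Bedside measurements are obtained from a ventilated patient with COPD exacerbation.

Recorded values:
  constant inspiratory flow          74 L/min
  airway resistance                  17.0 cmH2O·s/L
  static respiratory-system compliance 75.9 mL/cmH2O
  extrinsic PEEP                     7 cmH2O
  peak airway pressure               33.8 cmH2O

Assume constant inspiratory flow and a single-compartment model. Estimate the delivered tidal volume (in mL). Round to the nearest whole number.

443

Flow: 74 L/min ÷ 60 = 1.2333 L/s.
Equation of motion (constant flow): PIP = Vt/C + R·V̇ + PEEP.
Vt/C = PIP − R·V̇ − PEEP = 33.8 − 20.966 − 7 = 5.834 cmH2O.
Vt = C × 5.834 = 75.9 × 5.834 = 442.8 mL.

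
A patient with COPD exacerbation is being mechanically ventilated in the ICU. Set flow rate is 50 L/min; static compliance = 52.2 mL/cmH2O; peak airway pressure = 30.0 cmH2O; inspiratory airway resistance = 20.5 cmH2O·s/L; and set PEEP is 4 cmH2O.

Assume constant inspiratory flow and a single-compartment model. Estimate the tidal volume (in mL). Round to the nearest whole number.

Flow: 50 L/min ÷ 60 = 0.8333 L/s.
Equation of motion (constant flow): PIP = Vt/C + R·V̇ + PEEP.
Vt/C = PIP − R·V̇ − PEEP = 30.0 − 17.083 − 4 = 8.917 cmH2O.
Vt = C × 8.917 = 52.2 × 8.917 = 465.47 mL.

465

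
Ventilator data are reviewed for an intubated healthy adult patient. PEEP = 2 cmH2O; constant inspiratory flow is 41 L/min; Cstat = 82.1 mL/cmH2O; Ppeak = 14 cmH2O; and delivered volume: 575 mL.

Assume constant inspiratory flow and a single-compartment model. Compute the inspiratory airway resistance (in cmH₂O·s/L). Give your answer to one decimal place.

Flow: 41 L/min ÷ 60 = 0.6833 L/s.
Equation of motion (constant flow): PIP = Vt/C + R·V̇ + PEEP.
R·V̇ = PIP − Vt/C − PEEP = 14 − 575/82.1 − 2 = 14 − 7.004 − 2 = 4.996 cmH2O.
R = 4.996 / 0.6833 = 7.312 cmH2O·s/L.

7.3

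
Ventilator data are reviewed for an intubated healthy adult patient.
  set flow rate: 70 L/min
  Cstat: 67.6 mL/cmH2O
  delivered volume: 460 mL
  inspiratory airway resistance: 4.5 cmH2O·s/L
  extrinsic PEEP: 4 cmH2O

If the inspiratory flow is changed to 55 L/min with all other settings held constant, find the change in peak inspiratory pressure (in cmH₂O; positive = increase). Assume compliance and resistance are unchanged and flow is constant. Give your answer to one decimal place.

Flow: 70 L/min ÷ 60 = 1.1667 L/s.
New flow: 55 L/min ÷ 60 = 0.9167 L/s.
PIP = Vt/C + R·V̇ + PEEP (constant-flow equation of motion).
Only the resistive term changes: ΔPIP = R × ΔV̇ = 4.5 × (0.9167 − 1.1667) = 4.5 × -0.25 = -1.125 cmH2O.

-1.1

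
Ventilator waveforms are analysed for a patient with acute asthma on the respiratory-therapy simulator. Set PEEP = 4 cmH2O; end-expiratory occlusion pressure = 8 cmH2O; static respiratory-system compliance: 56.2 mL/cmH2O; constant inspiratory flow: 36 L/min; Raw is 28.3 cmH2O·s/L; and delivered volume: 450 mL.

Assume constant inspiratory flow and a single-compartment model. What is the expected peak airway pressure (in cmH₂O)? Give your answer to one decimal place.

33.0

Flow: 36 L/min ÷ 60 = 0.6 L/s.
Total PEEP = 8 cmH2O (set 4 + intrinsic 4); this is the baseline alveolar pressure.
Equation of motion (constant flow): PIP = Vt/C + R·V̇ + PEEP.
PIP = 450/56.2 + 28.3×0.6 + 8 = 8.007 + 16.98 + 8 = 32.987 cmH2O.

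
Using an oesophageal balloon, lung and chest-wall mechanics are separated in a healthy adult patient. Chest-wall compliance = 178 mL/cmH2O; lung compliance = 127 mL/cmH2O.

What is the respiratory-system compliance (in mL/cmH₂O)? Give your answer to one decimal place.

74.1

Lung and chest wall are elastances in series: 1/Crs = 1/CL + 1/Ccw.
1/Crs = 1/127 + 1/178 = 0.01349.
Crs = 74.129 mL/cmH2O.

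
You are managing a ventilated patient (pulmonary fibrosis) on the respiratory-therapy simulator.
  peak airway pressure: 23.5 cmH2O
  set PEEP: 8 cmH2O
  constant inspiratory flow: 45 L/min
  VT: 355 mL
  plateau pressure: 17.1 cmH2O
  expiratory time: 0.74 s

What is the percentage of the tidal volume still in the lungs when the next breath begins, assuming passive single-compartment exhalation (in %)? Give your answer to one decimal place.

Flow: 45 L/min ÷ 60 = 0.75 L/s.
R = (PIP − Pplat)/V̇ = (23.5 − 17.1) / 0.75 = 6.4/0.75 = 8.533 cmH2O·s/L.
C = Vt/(Pplat − PEEP) = 355.0 / (17.1 − 8) = 355.0/9.1 = 39.011 mL/cmH2O.
τ = R × C = 8.533 × 0.03901 L/cmH2O = 0.3329 s.
Fraction remaining at end-expiration = e^(−Te/τ) = e^(−0.74/0.3329) = 0.1083 → 10.83%.

10.8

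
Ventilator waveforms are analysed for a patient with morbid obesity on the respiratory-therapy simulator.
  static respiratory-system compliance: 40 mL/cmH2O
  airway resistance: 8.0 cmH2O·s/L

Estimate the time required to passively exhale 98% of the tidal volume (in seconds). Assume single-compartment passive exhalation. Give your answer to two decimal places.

τ = R × C = 8.0 × 40 mL/cmH2O = 8.0 × 0.040 L/cmH2O = 0.32 s.
Exhaled fraction f = 1 − e^(−t/τ) → t = −τ·ln(1 − f) = −0.32·ln(0.02) = 1.252 s.

1.25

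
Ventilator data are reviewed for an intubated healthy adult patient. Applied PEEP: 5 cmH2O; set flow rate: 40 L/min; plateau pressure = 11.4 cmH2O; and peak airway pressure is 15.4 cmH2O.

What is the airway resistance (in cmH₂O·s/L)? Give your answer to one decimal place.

6.0

Flow: 40 L/min ÷ 60 = 0.6667 L/s.
Raw = (PIP − Pplat) / flow = (15.4 − 11.4) / 0.6667 = 4.0 / 0.6667 = 6.0 cmH2O·s/L.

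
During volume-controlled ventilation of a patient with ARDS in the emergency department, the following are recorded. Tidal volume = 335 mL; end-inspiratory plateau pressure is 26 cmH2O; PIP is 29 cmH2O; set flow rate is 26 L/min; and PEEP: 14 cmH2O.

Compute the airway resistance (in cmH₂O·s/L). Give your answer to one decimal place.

6.9

Flow: 26 L/min ÷ 60 = 0.4333 L/s.
Raw = (PIP − Pplat) / flow = (29 − 26) / 0.4333 = 3.0 / 0.4333 = 6.924 cmH2O·s/L.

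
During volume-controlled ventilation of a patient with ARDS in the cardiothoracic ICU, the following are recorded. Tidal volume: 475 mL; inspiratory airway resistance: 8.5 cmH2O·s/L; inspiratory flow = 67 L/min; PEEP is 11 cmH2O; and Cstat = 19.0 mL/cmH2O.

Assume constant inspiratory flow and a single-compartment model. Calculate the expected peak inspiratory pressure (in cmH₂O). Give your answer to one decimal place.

45.5

Flow: 67 L/min ÷ 60 = 1.1167 L/s.
Equation of motion (constant flow): PIP = Vt/C + R·V̇ + PEEP.
PIP = 475/19.0 + 8.5×1.1167 + 11 = 25.0 + 9.492 + 11 = 45.492 cmH2O.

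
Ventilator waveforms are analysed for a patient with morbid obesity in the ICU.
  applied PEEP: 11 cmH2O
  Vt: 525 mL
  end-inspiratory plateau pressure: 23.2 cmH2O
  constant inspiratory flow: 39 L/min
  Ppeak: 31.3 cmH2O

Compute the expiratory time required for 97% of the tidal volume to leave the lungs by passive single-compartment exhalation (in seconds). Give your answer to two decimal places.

Flow: 39 L/min ÷ 60 = 0.65 L/s.
R = (PIP − Pplat)/V̇ = (31.3 − 23.2) / 0.65 = 8.1/0.65 = 12.462 cmH2O·s/L.
C = Vt/(Pplat − PEEP) = 525.0 / (23.2 − 11) = 525.0/12.2 = 43.033 mL/cmH2O.
τ = R × C = 12.462 × 0.04303 L/cmH2O = 0.5362 s.
t = −τ·ln(1 − 0.97) = −0.5362·ln(0.03) = 1.88 s.

1.88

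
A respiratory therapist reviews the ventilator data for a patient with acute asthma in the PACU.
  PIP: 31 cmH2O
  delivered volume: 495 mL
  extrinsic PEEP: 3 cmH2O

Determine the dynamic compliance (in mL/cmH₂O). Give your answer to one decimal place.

Dynamic compliance = Vt / (PIP − PEEP) = 495 / (31 − 3) = 495 / 28.0 = 17.679 mL/cmH2O.

17.7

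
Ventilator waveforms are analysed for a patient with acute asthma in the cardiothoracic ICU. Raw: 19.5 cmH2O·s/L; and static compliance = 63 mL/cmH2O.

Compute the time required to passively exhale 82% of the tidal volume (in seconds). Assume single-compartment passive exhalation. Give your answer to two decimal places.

τ = R × C = 19.5 × 63 mL/cmH2O = 19.5 × 0.063 L/cmH2O = 1.229 s.
Exhaled fraction f = 1 − e^(−t/τ) → t = −τ·ln(1 − f) = −1.229·ln(0.18) = 2.107 s.

2.11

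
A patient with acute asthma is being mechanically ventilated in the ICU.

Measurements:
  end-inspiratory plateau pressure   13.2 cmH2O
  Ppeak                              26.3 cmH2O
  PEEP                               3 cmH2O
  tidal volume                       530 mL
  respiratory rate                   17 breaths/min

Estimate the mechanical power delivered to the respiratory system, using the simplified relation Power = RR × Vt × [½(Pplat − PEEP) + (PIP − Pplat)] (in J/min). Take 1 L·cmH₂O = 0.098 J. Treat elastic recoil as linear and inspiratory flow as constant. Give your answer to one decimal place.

Per-breath work = Vt × [½(Pplat−PEEP) + (PIP−Pplat)] = 0.530 × [0.5×10.2 + 13.1] = 0.530 × 18.2 = 9.646 L·cmH2O.
Power = 17 × 9.646 = 163.98 L·cmH2O/min.
× 0.098 J/(L·cmH2O) → 16.07 J/min.

16.1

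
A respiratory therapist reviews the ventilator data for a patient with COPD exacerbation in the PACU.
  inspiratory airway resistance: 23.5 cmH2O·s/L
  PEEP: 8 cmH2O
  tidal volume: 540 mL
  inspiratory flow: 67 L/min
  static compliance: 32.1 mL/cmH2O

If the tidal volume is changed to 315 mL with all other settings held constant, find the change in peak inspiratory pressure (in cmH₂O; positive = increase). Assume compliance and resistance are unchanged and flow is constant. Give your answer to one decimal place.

PIP = Vt/C + R·V̇ + PEEP (constant-flow equation of motion).
Only the elastic term changes: ΔPIP = ΔVt / C = (315 − 540) / 32.1 = -7.009 cmH2O.

-7.0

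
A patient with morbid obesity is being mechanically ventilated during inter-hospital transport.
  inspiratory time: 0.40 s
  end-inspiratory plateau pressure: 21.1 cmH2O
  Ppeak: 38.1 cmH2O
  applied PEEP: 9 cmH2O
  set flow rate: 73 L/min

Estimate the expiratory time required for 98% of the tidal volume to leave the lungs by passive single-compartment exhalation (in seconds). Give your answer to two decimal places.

Flow: 73 L/min ÷ 60 = 1.2167 L/s.
Vt = flow × Ti = 1.2167 L/s × 0.40 s × 1000 mL/L = 486.68 mL.
R = (PIP − Pplat)/V̇ = (38.1 − 21.1) / 1.2167 = 17.0/1.2167 = 13.972 cmH2O·s/L.
C = Vt/(Pplat − PEEP) = 486.68 / (21.1 − 9) = 486.68/12.1 = 40.221 mL/cmH2O.
τ = R × C = 13.972 × 0.04022 L/cmH2O = 0.562 s.
t = −τ·ln(1 − 0.98) = −0.562·ln(0.02) = 2.199 s.

2.20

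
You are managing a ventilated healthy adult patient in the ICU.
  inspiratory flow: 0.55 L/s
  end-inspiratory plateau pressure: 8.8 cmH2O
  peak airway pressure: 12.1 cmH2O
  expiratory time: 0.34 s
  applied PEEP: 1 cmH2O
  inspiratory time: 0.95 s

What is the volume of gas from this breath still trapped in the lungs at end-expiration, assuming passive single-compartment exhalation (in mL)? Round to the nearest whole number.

Vt = flow × Ti = 0.55 L/s × 0.95 s × 1000 mL/L = 522.5 mL.
R = (PIP − Pplat)/V̇ = (12.1 − 8.8) / 0.55 = 3.3/0.55 = 6.0 cmH2O·s/L.
C = Vt/(Pplat − PEEP) = 522.5 / (8.8 − 1) = 522.5/7.8 = 66.987 mL/cmH2O.
τ = R × C = 6.0 × 0.06699 L/cmH2O = 0.4019 s.
Fraction remaining = e^(−Te/τ) = e^(−0.34/0.4019) = 0.4291.
Trapped volume = 522.5 × 0.4291 = 224.2 mL.

224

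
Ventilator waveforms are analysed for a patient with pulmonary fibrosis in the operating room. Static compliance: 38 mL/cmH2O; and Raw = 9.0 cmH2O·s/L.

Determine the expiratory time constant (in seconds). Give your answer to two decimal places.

0.34

τ = R × C = 9.0 × 38 mL/cmH2O = 9.0 × 0.038 L/cmH2O = 0.342 s.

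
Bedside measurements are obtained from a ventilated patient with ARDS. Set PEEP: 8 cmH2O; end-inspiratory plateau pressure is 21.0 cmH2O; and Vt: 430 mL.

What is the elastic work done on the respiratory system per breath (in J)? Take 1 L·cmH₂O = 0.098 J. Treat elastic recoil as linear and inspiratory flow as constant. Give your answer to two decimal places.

Elastic work ≈ ½ × (Pplat − PEEP) × Vt = 0.5 × (21.0 − 8) × 0.430 L = 0.5 × 13.0 × 0.430 = 2.795 L·cmH2O.
× 0.098 J/(L·cmH2O) → 0.2739 J.

0.27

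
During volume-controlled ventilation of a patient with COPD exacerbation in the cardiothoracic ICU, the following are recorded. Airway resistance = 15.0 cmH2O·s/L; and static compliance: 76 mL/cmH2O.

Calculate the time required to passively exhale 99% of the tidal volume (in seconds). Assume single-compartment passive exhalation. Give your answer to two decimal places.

5.25

τ = R × C = 15.0 × 76 mL/cmH2O = 15.0 × 0.076 L/cmH2O = 1.14 s.
Exhaled fraction f = 1 − e^(−t/τ) → t = −τ·ln(1 − f) = −1.14·ln(0.01) = 5.25 s.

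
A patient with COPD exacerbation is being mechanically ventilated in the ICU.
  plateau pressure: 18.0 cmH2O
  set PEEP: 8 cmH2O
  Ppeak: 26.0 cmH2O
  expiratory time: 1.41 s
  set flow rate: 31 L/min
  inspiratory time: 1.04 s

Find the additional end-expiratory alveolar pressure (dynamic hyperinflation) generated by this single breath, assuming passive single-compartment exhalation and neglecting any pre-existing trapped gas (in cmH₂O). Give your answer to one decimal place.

1.8

Flow: 31 L/min ÷ 60 = 0.5167 L/s.
Vt = flow × Ti = 0.5167 L/s × 1.04 s × 1000 mL/L = 537.37 mL.
R = (PIP − Pplat)/V̇ = (26.0 − 18.0) / 0.5167 = 8.0/0.5167 = 15.483 cmH2O·s/L.
C = Vt/(Pplat − PEEP) = 537.37 / (18.0 − 8) = 537.37/10.0 = 53.737 mL/cmH2O.
τ = R × C = 15.483 × 0.05374 L/cmH2O = 0.8321 s.
Fraction remaining = e^(−Te/τ) = e^(−1.41/0.8321) = 0.1837; trapped volume = 537.37 × 0.1837 = 98.715 mL.
Additional alveolar pressure from trapping ≈ V_trapped / C = 98.715 / 53.737 = 1.837 cmH2O.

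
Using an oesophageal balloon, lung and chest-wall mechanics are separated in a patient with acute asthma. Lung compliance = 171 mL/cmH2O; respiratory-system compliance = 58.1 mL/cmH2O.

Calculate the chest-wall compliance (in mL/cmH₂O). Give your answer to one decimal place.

1/Ccw = 1/Crs − 1/CL.
1/Ccw = 1/58.1 − 1/171 = 0.01136.
Ccw = 88.028 mL/cmH2O.

88.0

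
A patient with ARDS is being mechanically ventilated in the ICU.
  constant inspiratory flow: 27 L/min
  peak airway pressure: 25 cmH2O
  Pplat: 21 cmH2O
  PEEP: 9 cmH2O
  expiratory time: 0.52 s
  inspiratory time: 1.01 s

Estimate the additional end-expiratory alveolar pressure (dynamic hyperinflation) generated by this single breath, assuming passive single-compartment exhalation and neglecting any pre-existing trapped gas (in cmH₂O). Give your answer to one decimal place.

Flow: 27 L/min ÷ 60 = 0.45 L/s.
Vt = flow × Ti = 0.45 L/s × 1.01 s × 1000 mL/L = 454.5 mL.
R = (PIP − Pplat)/V̇ = (25 − 21) / 0.45 = 4.0/0.45 = 8.889 cmH2O·s/L.
C = Vt/(Pplat − PEEP) = 454.5 / (21 − 9) = 454.5/12.0 = 37.875 mL/cmH2O.
τ = R × C = 8.889 × 0.03788 L/cmH2O = 0.3367 s.
Fraction remaining = e^(−Te/τ) = e^(−0.52/0.3367) = 0.2134; trapped volume = 454.5 × 0.2134 = 96.99 mL.
Additional alveolar pressure from trapping ≈ V_trapped / C = 96.99 / 37.875 = 2.561 cmH2O.

2.6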